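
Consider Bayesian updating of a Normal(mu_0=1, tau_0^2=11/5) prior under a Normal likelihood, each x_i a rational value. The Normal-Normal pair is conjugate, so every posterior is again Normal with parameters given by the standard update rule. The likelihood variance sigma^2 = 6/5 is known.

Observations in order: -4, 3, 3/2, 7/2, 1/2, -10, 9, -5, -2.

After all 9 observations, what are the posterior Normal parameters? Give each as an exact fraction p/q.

obs 1: x=-4 → posterior Normal(-38/17, 66/85)
obs 2: x=3 → posterior Normal(-5/28, 33/70)
obs 3: x=3/2 → posterior Normal(23/78, 22/65)
obs 4: x=7/2 → posterior Normal(1, 33/125)
obs 5: x=1/2 → posterior Normal(111/122, 66/305)
obs 6: x=-10 → posterior Normal(-109/144, 11/60)
obs 7: x=9 → posterior Normal(89/166, 66/415)
obs 8: x=-5 → posterior Normal(-21/188, 33/235)
obs 9: x=-2 → posterior Normal(-13/42, 22/175)

mu_0=-13/42, tau_0^2=22/175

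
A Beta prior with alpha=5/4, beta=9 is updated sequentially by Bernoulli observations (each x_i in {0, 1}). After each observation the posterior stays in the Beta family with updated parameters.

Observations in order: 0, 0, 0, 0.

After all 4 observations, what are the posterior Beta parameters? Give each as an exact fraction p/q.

alpha=5/4, beta=13

obs 1: x=0 → posterior Beta(5/4, 10)
obs 2: x=0 → posterior Beta(5/4, 11)
obs 3: x=0 → posterior Beta(5/4, 12)
obs 4: x=0 → posterior Beta(5/4, 13)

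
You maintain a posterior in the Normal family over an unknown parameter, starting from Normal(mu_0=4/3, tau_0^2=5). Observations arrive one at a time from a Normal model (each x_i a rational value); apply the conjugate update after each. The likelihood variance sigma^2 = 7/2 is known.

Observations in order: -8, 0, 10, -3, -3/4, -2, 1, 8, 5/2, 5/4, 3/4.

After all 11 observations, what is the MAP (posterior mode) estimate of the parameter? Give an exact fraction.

641/702

obs 1: x=-8 → posterior Normal(-212/51, 35/17)
obs 2: x=0 → posterior Normal(-212/81, 35/27)
obs 3: x=10 → posterior Normal(88/111, 35/37)
obs 4: x=-3 → posterior Normal(-2/141, 35/47)
obs 5: x=-3/4 → posterior Normal(-49/342, 35/57)
obs 6: x=-2 → posterior Normal(-169/402, 35/67)
obs 7: x=1 → posterior Normal(-109/462, 5/11)
obs 8: x=8 → posterior Normal(371/522, 35/87)
obs 9: x=5/2 → posterior Normal(521/582, 35/97)
obs 10: x=5/4 → posterior Normal(298/321, 35/107)
obs 11: x=3/4 → posterior Normal(641/702, 35/117)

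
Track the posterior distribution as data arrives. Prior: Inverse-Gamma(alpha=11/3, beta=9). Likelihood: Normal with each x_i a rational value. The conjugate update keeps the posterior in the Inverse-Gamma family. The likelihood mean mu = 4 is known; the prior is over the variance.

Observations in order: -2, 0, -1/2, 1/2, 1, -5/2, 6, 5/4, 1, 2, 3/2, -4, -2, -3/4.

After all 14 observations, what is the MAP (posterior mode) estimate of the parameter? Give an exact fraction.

1053/80

obs 1: x=-2 → posterior Inverse-Gamma(25/6, 27)
obs 2: x=0 → posterior Inverse-Gamma(14/3, 35)
obs 3: x=-1/2 → posterior Inverse-Gamma(31/6, 361/8)
obs 4: x=1/2 → posterior Inverse-Gamma(17/3, 205/4)
obs 5: x=1 → posterior Inverse-Gamma(37/6, 223/4)
obs 6: x=-5/2 → posterior Inverse-Gamma(20/3, 615/8)
obs 7: x=6 → posterior Inverse-Gamma(43/6, 631/8)
obs 8: x=5/4 → posterior Inverse-Gamma(23/3, 2645/32)
obs 9: x=1 → posterior Inverse-Gamma(49/6, 2789/32)
obs 10: x=2 → posterior Inverse-Gamma(26/3, 2853/32)
obs 11: x=3/2 → posterior Inverse-Gamma(55/6, 2953/32)
obs 12: x=-4 → posterior Inverse-Gamma(29/3, 3977/32)
obs 13: x=-2 → posterior Inverse-Gamma(61/6, 4553/32)
obs 14: x=-3/4 → posterior Inverse-Gamma(32/3, 2457/16)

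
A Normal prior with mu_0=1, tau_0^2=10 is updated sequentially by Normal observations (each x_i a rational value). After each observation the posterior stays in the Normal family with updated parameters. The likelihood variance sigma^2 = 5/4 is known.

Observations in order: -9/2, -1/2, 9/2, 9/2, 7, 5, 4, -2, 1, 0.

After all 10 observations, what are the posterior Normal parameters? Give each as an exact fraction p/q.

mu_0=17/9, tau_0^2=10/81

obs 1: x=-9/2 → posterior Normal(-35/9, 10/9)
obs 2: x=-1/2 → posterior Normal(-39/17, 10/17)
obs 3: x=9/2 → posterior Normal(-3/25, 2/5)
obs 4: x=9/2 → posterior Normal(1, 10/33)
obs 5: x=7 → posterior Normal(89/41, 10/41)
obs 6: x=5 → posterior Normal(129/49, 10/49)
obs 7: x=4 → posterior Normal(161/57, 10/57)
obs 8: x=-2 → posterior Normal(29/13, 2/13)
obs 9: x=1 → posterior Normal(153/73, 10/73)
obs 10: x=0 → posterior Normal(17/9, 10/81)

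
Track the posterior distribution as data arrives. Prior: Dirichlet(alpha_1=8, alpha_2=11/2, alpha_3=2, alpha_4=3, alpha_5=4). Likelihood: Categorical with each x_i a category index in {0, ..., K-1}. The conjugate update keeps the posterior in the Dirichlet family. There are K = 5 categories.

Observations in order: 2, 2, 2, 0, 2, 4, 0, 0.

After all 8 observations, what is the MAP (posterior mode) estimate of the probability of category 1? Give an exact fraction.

obs 1: x=2 → posterior Dirichlet(8, 11/2, 3, 3, 4)
obs 2: x=2 → posterior Dirichlet(8, 11/2, 4, 3, 4)
obs 3: x=2 → posterior Dirichlet(8, 11/2, 5, 3, 4)
obs 4: x=0 → posterior Dirichlet(9, 11/2, 5, 3, 4)
obs 5: x=2 → posterior Dirichlet(9, 11/2, 6, 3, 4)
obs 6: x=4 → posterior Dirichlet(9, 11/2, 6, 3, 5)
obs 7: x=0 → posterior Dirichlet(10, 11/2, 6, 3, 5)
obs 8: x=0 → posterior Dirichlet(11, 11/2, 6, 3, 5)

3/17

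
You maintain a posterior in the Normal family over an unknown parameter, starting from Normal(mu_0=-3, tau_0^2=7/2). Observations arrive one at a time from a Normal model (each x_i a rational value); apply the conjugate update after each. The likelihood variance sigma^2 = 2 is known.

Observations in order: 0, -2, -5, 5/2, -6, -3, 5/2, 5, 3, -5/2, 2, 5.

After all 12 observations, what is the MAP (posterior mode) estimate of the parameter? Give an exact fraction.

-3/176

obs 1: x=0 → posterior Normal(-12/11, 14/11)
obs 2: x=-2 → posterior Normal(-13/9, 7/9)
obs 3: x=-5 → posterior Normal(-61/25, 14/25)
obs 4: x=5/2 → posterior Normal(-87/64, 7/16)
obs 5: x=-6 → posterior Normal(-57/26, 14/39)
obs 6: x=-3 → posterior Normal(-213/92, 7/23)
obs 7: x=5/2 → posterior Normal(-89/53, 14/53)
obs 8: x=5 → posterior Normal(-9/10, 7/30)
obs 9: x=3 → posterior Normal(-33/67, 14/67)
obs 10: x=-5/2 → posterior Normal(-101/148, 7/37)
obs 11: x=2 → posterior Normal(-73/162, 14/81)
obs 12: x=5 → posterior Normal(-3/176, 7/44)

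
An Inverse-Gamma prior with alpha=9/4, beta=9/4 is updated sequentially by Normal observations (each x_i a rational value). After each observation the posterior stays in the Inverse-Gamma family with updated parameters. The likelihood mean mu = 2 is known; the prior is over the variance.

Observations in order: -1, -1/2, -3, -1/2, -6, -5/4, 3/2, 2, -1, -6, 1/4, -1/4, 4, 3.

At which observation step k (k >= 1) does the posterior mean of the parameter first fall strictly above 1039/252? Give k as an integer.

obs 1: x=-1 → posterior Inverse-Gamma(11/4, 27/4)
obs 2: x=-1/2 → posterior Inverse-Gamma(13/4, 79/8)
obs 3: x=-3 → posterior Inverse-Gamma(15/4, 179/8)
obs 4: x=-1/2 → posterior Inverse-Gamma(17/4, 51/2)
obs 5: x=-6 → posterior Inverse-Gamma(19/4, 115/2)
obs 6: x=-5/4 → posterior Inverse-Gamma(21/4, 2009/32)
obs 7: x=3/2 → posterior Inverse-Gamma(23/4, 2013/32)
obs 8: x=2 → posterior Inverse-Gamma(25/4, 2013/32)
obs 9: x=-1 → posterior Inverse-Gamma(27/4, 2157/32)
obs 10: x=-6 → posterior Inverse-Gamma(29/4, 3181/32)
obs 11: x=1/4 → posterior Inverse-Gamma(31/4, 1615/16)
obs 12: x=-1/4 → posterior Inverse-Gamma(33/4, 3311/32)
obs 13: x=4 → posterior Inverse-Gamma(35/4, 3375/32)
obs 14: x=3 → posterior Inverse-Gamma(37/4, 3391/32)

k = 2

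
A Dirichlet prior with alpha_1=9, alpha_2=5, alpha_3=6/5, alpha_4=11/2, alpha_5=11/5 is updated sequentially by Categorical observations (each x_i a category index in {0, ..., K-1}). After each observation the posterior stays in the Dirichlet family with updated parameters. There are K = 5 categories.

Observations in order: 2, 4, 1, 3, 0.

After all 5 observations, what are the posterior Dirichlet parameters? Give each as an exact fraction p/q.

alpha_1=10, alpha_2=6, alpha_3=11/5, alpha_4=13/2, alpha_5=16/5

obs 1: x=2 → posterior Dirichlet(9, 5, 11/5, 11/2, 11/5)
obs 2: x=4 → posterior Dirichlet(9, 5, 11/5, 11/2, 16/5)
obs 3: x=1 → posterior Dirichlet(9, 6, 11/5, 11/2, 16/5)
obs 4: x=3 → posterior Dirichlet(9, 6, 11/5, 13/2, 16/5)
obs 5: x=0 → posterior Dirichlet(10, 6, 11/5, 13/2, 16/5)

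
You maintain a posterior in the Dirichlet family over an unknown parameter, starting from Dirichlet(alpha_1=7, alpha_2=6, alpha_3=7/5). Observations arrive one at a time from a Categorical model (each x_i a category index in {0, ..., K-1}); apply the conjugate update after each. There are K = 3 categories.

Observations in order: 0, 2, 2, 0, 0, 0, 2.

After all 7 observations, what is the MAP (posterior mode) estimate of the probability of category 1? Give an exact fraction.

25/92

obs 1: x=0 → posterior Dirichlet(8, 6, 7/5)
obs 2: x=2 → posterior Dirichlet(8, 6, 12/5)
obs 3: x=2 → posterior Dirichlet(8, 6, 17/5)
obs 4: x=0 → posterior Dirichlet(9, 6, 17/5)
obs 5: x=0 → posterior Dirichlet(10, 6, 17/5)
obs 6: x=0 → posterior Dirichlet(11, 6, 17/5)
obs 7: x=2 → posterior Dirichlet(11, 6, 22/5)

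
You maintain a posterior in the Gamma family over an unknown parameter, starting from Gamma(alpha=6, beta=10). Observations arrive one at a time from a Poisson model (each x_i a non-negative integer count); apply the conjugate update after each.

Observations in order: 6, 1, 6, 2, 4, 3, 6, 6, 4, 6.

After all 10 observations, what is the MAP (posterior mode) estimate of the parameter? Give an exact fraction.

obs 1: x=6 → posterior Gamma(12, 11)
obs 2: x=1 → posterior Gamma(13, 12)
obs 3: x=6 → posterior Gamma(19, 13)
obs 4: x=2 → posterior Gamma(21, 14)
obs 5: x=4 → posterior Gamma(25, 15)
obs 6: x=3 → posterior Gamma(28, 16)
obs 7: x=6 → posterior Gamma(34, 17)
obs 8: x=6 → posterior Gamma(40, 18)
obs 9: x=4 → posterior Gamma(44, 19)
obs 10: x=6 → posterior Gamma(50, 20)

49/20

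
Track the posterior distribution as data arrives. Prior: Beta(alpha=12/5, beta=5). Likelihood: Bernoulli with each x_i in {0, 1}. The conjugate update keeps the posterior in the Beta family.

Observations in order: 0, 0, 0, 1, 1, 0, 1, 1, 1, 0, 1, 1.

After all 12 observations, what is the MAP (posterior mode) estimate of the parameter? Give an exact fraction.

14/29

obs 1: x=0 → posterior Beta(12/5, 6)
obs 2: x=0 → posterior Beta(12/5, 7)
obs 3: x=0 → posterior Beta(12/5, 8)
obs 4: x=1 → posterior Beta(17/5, 8)
obs 5: x=1 → posterior Beta(22/5, 8)
obs 6: x=0 → posterior Beta(22/5, 9)
obs 7: x=1 → posterior Beta(27/5, 9)
obs 8: x=1 → posterior Beta(32/5, 9)
obs 9: x=1 → posterior Beta(37/5, 9)
obs 10: x=0 → posterior Beta(37/5, 10)
obs 11: x=1 → posterior Beta(42/5, 10)
obs 12: x=1 → posterior Beta(47/5, 10)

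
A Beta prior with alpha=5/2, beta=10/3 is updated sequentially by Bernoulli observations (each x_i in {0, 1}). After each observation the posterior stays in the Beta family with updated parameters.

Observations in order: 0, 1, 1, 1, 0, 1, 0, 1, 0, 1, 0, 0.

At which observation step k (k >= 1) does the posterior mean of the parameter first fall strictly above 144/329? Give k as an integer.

obs 1: x=0 → posterior Beta(5/2, 13/3)
obs 2: x=1 → posterior Beta(7/2, 13/3)
obs 3: x=1 → posterior Beta(9/2, 13/3)
obs 4: x=1 → posterior Beta(11/2, 13/3)
obs 5: x=0 → posterior Beta(11/2, 16/3)
obs 6: x=1 → posterior Beta(13/2, 16/3)
obs 7: x=0 → posterior Beta(13/2, 19/3)
obs 8: x=1 → posterior Beta(15/2, 19/3)
obs 9: x=0 → posterior Beta(15/2, 22/3)
obs 10: x=1 → posterior Beta(17/2, 22/3)
obs 11: x=0 → posterior Beta(17/2, 25/3)
obs 12: x=0 → posterior Beta(17/2, 28/3)

k = 2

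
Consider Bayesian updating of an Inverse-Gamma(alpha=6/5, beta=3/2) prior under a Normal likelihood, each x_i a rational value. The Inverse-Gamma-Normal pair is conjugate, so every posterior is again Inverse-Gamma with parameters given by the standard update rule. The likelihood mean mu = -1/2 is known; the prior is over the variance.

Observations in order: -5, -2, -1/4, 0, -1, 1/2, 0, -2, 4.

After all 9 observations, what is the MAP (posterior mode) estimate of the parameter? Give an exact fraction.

3985/1072

obs 1: x=-5 → posterior Inverse-Gamma(17/10, 93/8)
obs 2: x=-2 → posterior Inverse-Gamma(11/5, 51/4)
obs 3: x=-1/4 → posterior Inverse-Gamma(27/10, 409/32)
obs 4: x=0 → posterior Inverse-Gamma(16/5, 413/32)
obs 5: x=-1 → posterior Inverse-Gamma(37/10, 417/32)
obs 6: x=1/2 → posterior Inverse-Gamma(21/5, 433/32)
obs 7: x=0 → posterior Inverse-Gamma(47/10, 437/32)
obs 8: x=-2 → posterior Inverse-Gamma(26/5, 473/32)
obs 9: x=4 → posterior Inverse-Gamma(57/10, 797/32)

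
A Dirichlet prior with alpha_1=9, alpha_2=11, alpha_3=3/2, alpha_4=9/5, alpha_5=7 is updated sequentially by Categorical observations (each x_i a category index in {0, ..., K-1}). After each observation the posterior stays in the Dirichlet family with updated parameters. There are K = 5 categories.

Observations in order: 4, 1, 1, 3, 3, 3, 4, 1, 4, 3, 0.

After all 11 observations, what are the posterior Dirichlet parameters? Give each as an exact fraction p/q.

alpha_1=10, alpha_2=14, alpha_3=3/2, alpha_4=29/5, alpha_5=10

obs 1: x=4 → posterior Dirichlet(9, 11, 3/2, 9/5, 8)
obs 2: x=1 → posterior Dirichlet(9, 12, 3/2, 9/5, 8)
obs 3: x=1 → posterior Dirichlet(9, 13, 3/2, 9/5, 8)
obs 4: x=3 → posterior Dirichlet(9, 13, 3/2, 14/5, 8)
obs 5: x=3 → posterior Dirichlet(9, 13, 3/2, 19/5, 8)
obs 6: x=3 → posterior Dirichlet(9, 13, 3/2, 24/5, 8)
obs 7: x=4 → posterior Dirichlet(9, 13, 3/2, 24/5, 9)
obs 8: x=1 → posterior Dirichlet(9, 14, 3/2, 24/5, 9)
obs 9: x=4 → posterior Dirichlet(9, 14, 3/2, 24/5, 10)
obs 10: x=3 → posterior Dirichlet(9, 14, 3/2, 29/5, 10)
obs 11: x=0 → posterior Dirichlet(10, 14, 3/2, 29/5, 10)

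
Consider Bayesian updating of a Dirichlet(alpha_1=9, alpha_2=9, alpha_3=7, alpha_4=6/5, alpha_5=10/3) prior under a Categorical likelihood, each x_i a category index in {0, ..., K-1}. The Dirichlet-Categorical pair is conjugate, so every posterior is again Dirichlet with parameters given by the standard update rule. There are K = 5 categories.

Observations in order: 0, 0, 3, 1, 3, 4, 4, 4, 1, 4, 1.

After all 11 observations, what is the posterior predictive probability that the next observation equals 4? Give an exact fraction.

55/304

obs 1: x=0 → posterior Dirichlet(10, 9, 7, 6/5, 10/3)
obs 2: x=0 → posterior Dirichlet(11, 9, 7, 6/5, 10/3)
obs 3: x=3 → posterior Dirichlet(11, 9, 7, 11/5, 10/3)
obs 4: x=1 → posterior Dirichlet(11, 10, 7, 11/5, 10/3)
obs 5: x=3 → posterior Dirichlet(11, 10, 7, 16/5, 10/3)
obs 6: x=4 → posterior Dirichlet(11, 10, 7, 16/5, 13/3)
obs 7: x=4 → posterior Dirichlet(11, 10, 7, 16/5, 16/3)
obs 8: x=4 → posterior Dirichlet(11, 10, 7, 16/5, 19/3)
obs 9: x=1 → posterior Dirichlet(11, 11, 7, 16/5, 19/3)
obs 10: x=4 → posterior Dirichlet(11, 11, 7, 16/5, 22/3)
obs 11: x=1 → posterior Dirichlet(11, 12, 7, 16/5, 22/3)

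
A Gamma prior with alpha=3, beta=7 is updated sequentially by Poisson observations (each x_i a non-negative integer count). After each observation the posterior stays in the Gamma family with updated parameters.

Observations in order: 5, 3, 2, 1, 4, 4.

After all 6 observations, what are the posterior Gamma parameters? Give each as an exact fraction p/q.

obs 1: x=5 → posterior Gamma(8, 8)
obs 2: x=3 → posterior Gamma(11, 9)
obs 3: x=2 → posterior Gamma(13, 10)
obs 4: x=1 → posterior Gamma(14, 11)
obs 5: x=4 → posterior Gamma(18, 12)
obs 6: x=4 → posterior Gamma(22, 13)

alpha=22, beta=13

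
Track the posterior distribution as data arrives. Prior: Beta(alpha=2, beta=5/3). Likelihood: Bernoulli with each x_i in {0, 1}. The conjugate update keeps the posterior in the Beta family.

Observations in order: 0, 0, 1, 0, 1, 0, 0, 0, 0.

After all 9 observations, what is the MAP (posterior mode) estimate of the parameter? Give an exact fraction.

obs 1: x=0 → posterior Beta(2, 8/3)
obs 2: x=0 → posterior Beta(2, 11/3)
obs 3: x=1 → posterior Beta(3, 11/3)
obs 4: x=0 → posterior Beta(3, 14/3)
obs 5: x=1 → posterior Beta(4, 14/3)
obs 6: x=0 → posterior Beta(4, 17/3)
obs 7: x=0 → posterior Beta(4, 20/3)
obs 8: x=0 → posterior Beta(4, 23/3)
obs 9: x=0 → posterior Beta(4, 26/3)

9/32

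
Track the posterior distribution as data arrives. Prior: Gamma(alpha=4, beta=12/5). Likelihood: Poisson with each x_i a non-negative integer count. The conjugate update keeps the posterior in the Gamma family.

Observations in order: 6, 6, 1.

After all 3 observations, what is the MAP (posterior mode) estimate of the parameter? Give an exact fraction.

obs 1: x=6 → posterior Gamma(10, 17/5)
obs 2: x=6 → posterior Gamma(16, 22/5)
obs 3: x=1 → posterior Gamma(17, 27/5)

80/27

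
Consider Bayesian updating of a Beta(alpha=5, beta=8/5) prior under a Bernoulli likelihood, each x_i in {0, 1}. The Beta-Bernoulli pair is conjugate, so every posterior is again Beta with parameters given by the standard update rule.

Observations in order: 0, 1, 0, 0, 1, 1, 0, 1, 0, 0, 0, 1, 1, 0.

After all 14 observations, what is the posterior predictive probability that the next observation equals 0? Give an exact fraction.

48/103

obs 1: x=0 → posterior Beta(5, 13/5)
obs 2: x=1 → posterior Beta(6, 13/5)
obs 3: x=0 → posterior Beta(6, 18/5)
obs 4: x=0 → posterior Beta(6, 23/5)
obs 5: x=1 → posterior Beta(7, 23/5)
obs 6: x=1 → posterior Beta(8, 23/5)
obs 7: x=0 → posterior Beta(8, 28/5)
obs 8: x=1 → posterior Beta(9, 28/5)
obs 9: x=0 → posterior Beta(9, 33/5)
obs 10: x=0 → posterior Beta(9, 38/5)
obs 11: x=0 → posterior Beta(9, 43/5)
obs 12: x=1 → posterior Beta(10, 43/5)
obs 13: x=1 → posterior Beta(11, 43/5)
obs 14: x=0 → posterior Beta(11, 48/5)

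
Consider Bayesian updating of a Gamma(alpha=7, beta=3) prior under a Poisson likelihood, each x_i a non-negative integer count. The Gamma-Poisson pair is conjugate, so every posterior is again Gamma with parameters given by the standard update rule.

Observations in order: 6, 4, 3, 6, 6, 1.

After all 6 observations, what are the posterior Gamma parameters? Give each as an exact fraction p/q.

alpha=33, beta=9

obs 1: x=6 → posterior Gamma(13, 4)
obs 2: x=4 → posterior Gamma(17, 5)
obs 3: x=3 → posterior Gamma(20, 6)
obs 4: x=6 → posterior Gamma(26, 7)
obs 5: x=6 → posterior Gamma(32, 8)
obs 6: x=1 → posterior Gamma(33, 9)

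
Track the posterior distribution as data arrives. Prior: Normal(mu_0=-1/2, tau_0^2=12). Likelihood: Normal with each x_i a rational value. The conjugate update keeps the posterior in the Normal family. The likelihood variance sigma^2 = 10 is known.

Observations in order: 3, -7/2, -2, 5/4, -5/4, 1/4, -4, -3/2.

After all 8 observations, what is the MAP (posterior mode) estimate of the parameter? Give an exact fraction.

obs 1: x=3 → posterior Normal(31/22, 60/11)
obs 2: x=-7/2 → posterior Normal(-11/34, 60/17)
obs 3: x=-2 → posterior Normal(-35/46, 60/23)
obs 4: x=5/4 → posterior Normal(-10/29, 60/29)
obs 5: x=-5/4 → posterior Normal(-1/2, 12/7)
obs 6: x=1/4 → posterior Normal(-16/41, 60/41)
obs 7: x=-4 → posterior Normal(-40/47, 60/47)
obs 8: x=-3/2 → posterior Normal(-49/53, 60/53)

-49/53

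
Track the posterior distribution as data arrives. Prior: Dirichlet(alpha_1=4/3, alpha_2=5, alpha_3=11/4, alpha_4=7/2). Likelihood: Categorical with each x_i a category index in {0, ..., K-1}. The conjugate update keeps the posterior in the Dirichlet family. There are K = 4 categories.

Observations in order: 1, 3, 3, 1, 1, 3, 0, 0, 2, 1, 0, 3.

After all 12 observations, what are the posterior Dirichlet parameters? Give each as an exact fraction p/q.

alpha_1=13/3, alpha_2=9, alpha_3=15/4, alpha_4=15/2

obs 1: x=1 → posterior Dirichlet(4/3, 6, 11/4, 7/2)
obs 2: x=3 → posterior Dirichlet(4/3, 6, 11/4, 9/2)
obs 3: x=3 → posterior Dirichlet(4/3, 6, 11/4, 11/2)
obs 4: x=1 → posterior Dirichlet(4/3, 7, 11/4, 11/2)
obs 5: x=1 → posterior Dirichlet(4/3, 8, 11/4, 11/2)
obs 6: x=3 → posterior Dirichlet(4/3, 8, 11/4, 13/2)
obs 7: x=0 → posterior Dirichlet(7/3, 8, 11/4, 13/2)
obs 8: x=0 → posterior Dirichlet(10/3, 8, 11/4, 13/2)
obs 9: x=2 → posterior Dirichlet(10/3, 8, 15/4, 13/2)
obs 10: x=1 → posterior Dirichlet(10/3, 9, 15/4, 13/2)
obs 11: x=0 → posterior Dirichlet(13/3, 9, 15/4, 13/2)
obs 12: x=3 → posterior Dirichlet(13/3, 9, 15/4, 15/2)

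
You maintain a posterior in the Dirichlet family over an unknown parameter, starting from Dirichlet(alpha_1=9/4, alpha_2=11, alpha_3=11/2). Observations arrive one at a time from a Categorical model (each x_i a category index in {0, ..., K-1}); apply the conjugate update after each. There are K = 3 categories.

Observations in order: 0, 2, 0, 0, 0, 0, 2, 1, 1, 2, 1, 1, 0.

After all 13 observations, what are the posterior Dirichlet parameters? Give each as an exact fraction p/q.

alpha_1=33/4, alpha_2=15, alpha_3=17/2

obs 1: x=0 → posterior Dirichlet(13/4, 11, 11/2)
obs 2: x=2 → posterior Dirichlet(13/4, 11, 13/2)
obs 3: x=0 → posterior Dirichlet(17/4, 11, 13/2)
obs 4: x=0 → posterior Dirichlet(21/4, 11, 13/2)
obs 5: x=0 → posterior Dirichlet(25/4, 11, 13/2)
obs 6: x=0 → posterior Dirichlet(29/4, 11, 13/2)
obs 7: x=2 → posterior Dirichlet(29/4, 11, 15/2)
obs 8: x=1 → posterior Dirichlet(29/4, 12, 15/2)
obs 9: x=1 → posterior Dirichlet(29/4, 13, 15/2)
obs 10: x=2 → posterior Dirichlet(29/4, 13, 17/2)
obs 11: x=1 → posterior Dirichlet(29/4, 14, 17/2)
obs 12: x=1 → posterior Dirichlet(29/4, 15, 17/2)
obs 13: x=0 → posterior Dirichlet(33/4, 15, 17/2)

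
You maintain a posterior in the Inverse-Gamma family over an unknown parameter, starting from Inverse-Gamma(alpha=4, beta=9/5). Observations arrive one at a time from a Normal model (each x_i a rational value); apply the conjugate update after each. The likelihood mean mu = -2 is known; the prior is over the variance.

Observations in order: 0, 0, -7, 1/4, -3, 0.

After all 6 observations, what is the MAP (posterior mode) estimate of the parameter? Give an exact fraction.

obs 1: x=0 → posterior Inverse-Gamma(9/2, 19/5)
obs 2: x=0 → posterior Inverse-Gamma(5, 29/5)
obs 3: x=-7 → posterior Inverse-Gamma(11/2, 183/10)
obs 4: x=1/4 → posterior Inverse-Gamma(6, 3333/160)
obs 5: x=-3 → posterior Inverse-Gamma(13/2, 3413/160)
obs 6: x=0 → posterior Inverse-Gamma(7, 3733/160)

3733/1280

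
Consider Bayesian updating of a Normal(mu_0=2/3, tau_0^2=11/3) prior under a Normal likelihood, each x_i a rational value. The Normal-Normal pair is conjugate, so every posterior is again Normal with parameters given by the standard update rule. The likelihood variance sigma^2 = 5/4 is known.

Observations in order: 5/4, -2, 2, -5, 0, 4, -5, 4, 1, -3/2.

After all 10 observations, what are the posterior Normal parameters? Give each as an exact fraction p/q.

mu_0=-9/91, tau_0^2=11/91

obs 1: x=5/4 → posterior Normal(65/59, 55/59)
obs 2: x=-2 → posterior Normal(-23/103, 55/103)
obs 3: x=2 → posterior Normal(65/147, 55/147)
obs 4: x=-5 → posterior Normal(-155/191, 55/191)
obs 5: x=0 → posterior Normal(-31/47, 11/47)
obs 6: x=4 → posterior Normal(7/93, 55/279)
obs 7: x=-5 → posterior Normal(-199/323, 55/323)
obs 8: x=4 → posterior Normal(-23/367, 55/367)
obs 9: x=1 → posterior Normal(7/137, 55/411)
obs 10: x=-3/2 → posterior Normal(-9/91, 11/91)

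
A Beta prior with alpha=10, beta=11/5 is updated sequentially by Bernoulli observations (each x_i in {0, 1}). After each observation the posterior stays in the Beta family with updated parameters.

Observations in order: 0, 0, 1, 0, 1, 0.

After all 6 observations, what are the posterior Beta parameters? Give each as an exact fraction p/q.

obs 1: x=0 → posterior Beta(10, 16/5)
obs 2: x=0 → posterior Beta(10, 21/5)
obs 3: x=1 → posterior Beta(11, 21/5)
obs 4: x=0 → posterior Beta(11, 26/5)
obs 5: x=1 → posterior Beta(12, 26/5)
obs 6: x=0 → posterior Beta(12, 31/5)

alpha=12, beta=31/5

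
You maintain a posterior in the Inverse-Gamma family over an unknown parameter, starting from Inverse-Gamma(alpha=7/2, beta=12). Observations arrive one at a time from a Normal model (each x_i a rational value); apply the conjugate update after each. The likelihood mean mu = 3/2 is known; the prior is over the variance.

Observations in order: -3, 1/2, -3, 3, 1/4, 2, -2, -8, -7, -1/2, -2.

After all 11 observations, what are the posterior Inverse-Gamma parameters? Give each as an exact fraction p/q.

obs 1: x=-3 → posterior Inverse-Gamma(4, 177/8)
obs 2: x=1/2 → posterior Inverse-Gamma(9/2, 181/8)
obs 3: x=-3 → posterior Inverse-Gamma(5, 131/4)
obs 4: x=3 → posterior Inverse-Gamma(11/2, 271/8)
obs 5: x=1/4 → posterior Inverse-Gamma(6, 1109/32)
obs 6: x=2 → posterior Inverse-Gamma(13/2, 1113/32)
obs 7: x=-2 → posterior Inverse-Gamma(7, 1309/32)
obs 8: x=-8 → posterior Inverse-Gamma(15/2, 2753/32)
obs 9: x=-7 → posterior Inverse-Gamma(8, 3909/32)
obs 10: x=-1/2 → posterior Inverse-Gamma(17/2, 3973/32)
obs 11: x=-2 → posterior Inverse-Gamma(9, 4169/32)

alpha=9, beta=4169/32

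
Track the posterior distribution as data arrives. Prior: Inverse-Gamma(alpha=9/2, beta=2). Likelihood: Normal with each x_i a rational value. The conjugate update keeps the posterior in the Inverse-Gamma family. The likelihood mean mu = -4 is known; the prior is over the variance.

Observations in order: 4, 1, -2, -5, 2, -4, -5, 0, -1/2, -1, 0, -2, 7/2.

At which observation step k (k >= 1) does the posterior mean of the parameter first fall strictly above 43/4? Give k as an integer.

k = 5

obs 1: x=4 → posterior Inverse-Gamma(5, 34)
obs 2: x=1 → posterior Inverse-Gamma(11/2, 93/2)
obs 3: x=-2 → posterior Inverse-Gamma(6, 97/2)
obs 4: x=-5 → posterior Inverse-Gamma(13/2, 49)
obs 5: x=2 → posterior Inverse-Gamma(7, 67)
obs 6: x=-4 → posterior Inverse-Gamma(15/2, 67)
obs 7: x=-5 → posterior Inverse-Gamma(8, 135/2)
obs 8: x=0 → posterior Inverse-Gamma(17/2, 151/2)
obs 9: x=-1/2 → posterior Inverse-Gamma(9, 653/8)
obs 10: x=-1 → posterior Inverse-Gamma(19/2, 689/8)
obs 11: x=0 → posterior Inverse-Gamma(10, 753/8)
obs 12: x=-2 → posterior Inverse-Gamma(21/2, 769/8)
obs 13: x=7/2 → posterior Inverse-Gamma(11, 497/4)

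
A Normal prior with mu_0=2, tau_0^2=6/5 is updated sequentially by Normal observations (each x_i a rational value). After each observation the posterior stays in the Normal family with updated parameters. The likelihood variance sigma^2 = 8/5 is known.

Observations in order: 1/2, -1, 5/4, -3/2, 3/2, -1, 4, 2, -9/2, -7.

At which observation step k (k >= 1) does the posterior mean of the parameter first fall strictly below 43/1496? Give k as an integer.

obs 1: x=1/2 → posterior Normal(19/14, 24/35)
obs 2: x=-1 → posterior Normal(13/20, 12/25)
obs 3: x=5/4 → posterior Normal(41/52, 24/65)
obs 4: x=-3/2 → posterior Normal(23/64, 3/10)
obs 5: x=3/2 → posterior Normal(41/76, 24/95)
obs 6: x=-1 → posterior Normal(29/88, 12/55)
obs 7: x=4 → posterior Normal(77/100, 24/125)
obs 8: x=2 → posterior Normal(101/112, 6/35)
obs 9: x=-9/2 → posterior Normal(47/124, 24/155)
obs 10: x=-7 → posterior Normal(-37/136, 12/85)

k = 10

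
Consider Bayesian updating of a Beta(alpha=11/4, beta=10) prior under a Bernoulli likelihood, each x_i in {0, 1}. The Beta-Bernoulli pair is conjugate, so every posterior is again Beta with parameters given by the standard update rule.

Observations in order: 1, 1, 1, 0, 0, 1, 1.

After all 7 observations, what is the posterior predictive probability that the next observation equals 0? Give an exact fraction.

obs 1: x=1 → posterior Beta(15/4, 10)
obs 2: x=1 → posterior Beta(19/4, 10)
obs 3: x=1 → posterior Beta(23/4, 10)
obs 4: x=0 → posterior Beta(23/4, 11)
obs 5: x=0 → posterior Beta(23/4, 12)
obs 6: x=1 → posterior Beta(27/4, 12)
obs 7: x=1 → posterior Beta(31/4, 12)

48/79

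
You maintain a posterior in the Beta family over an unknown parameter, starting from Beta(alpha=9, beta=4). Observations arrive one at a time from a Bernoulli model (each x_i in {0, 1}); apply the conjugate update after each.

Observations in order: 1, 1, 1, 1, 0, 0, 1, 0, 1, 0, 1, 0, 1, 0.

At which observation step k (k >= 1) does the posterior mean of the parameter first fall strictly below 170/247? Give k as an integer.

obs 1: x=1 → posterior Beta(10, 4)
obs 2: x=1 → posterior Beta(11, 4)
obs 3: x=1 → posterior Beta(12, 4)
obs 4: x=1 → posterior Beta(13, 4)
obs 5: x=0 → posterior Beta(13, 5)
obs 6: x=0 → posterior Beta(13, 6)
obs 7: x=1 → posterior Beta(14, 6)
obs 8: x=0 → posterior Beta(14, 7)
obs 9: x=1 → posterior Beta(15, 7)
obs 10: x=0 → posterior Beta(15, 8)
obs 11: x=1 → posterior Beta(16, 8)
obs 12: x=0 → posterior Beta(16, 9)
obs 13: x=1 → posterior Beta(17, 9)
obs 14: x=0 → posterior Beta(17, 10)

k = 6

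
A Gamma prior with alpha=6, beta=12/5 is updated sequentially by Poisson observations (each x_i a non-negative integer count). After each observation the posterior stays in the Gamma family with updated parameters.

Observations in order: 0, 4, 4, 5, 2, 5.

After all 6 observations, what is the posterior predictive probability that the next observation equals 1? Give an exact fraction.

obs 1: x=0 → posterior Gamma(6, 17/5)
obs 2: x=4 → posterior Gamma(10, 22/5)
obs 3: x=4 → posterior Gamma(14, 27/5)
obs 4: x=5 → posterior Gamma(19, 32/5)
obs 5: x=2 → posterior Gamma(21, 37/5)
obs 6: x=5 → posterior Gamma(26, 42/5)

208173240502209356900533826174532383900958720/1401658336141707503910224923615778912162651663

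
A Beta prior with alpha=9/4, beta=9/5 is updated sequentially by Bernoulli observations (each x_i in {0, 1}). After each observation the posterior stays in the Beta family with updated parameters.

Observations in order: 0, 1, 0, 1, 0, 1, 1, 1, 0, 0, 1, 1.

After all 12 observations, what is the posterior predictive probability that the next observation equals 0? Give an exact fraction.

136/321

obs 1: x=0 → posterior Beta(9/4, 14/5)
obs 2: x=1 → posterior Beta(13/4, 14/5)
obs 3: x=0 → posterior Beta(13/4, 19/5)
obs 4: x=1 → posterior Beta(17/4, 19/5)
obs 5: x=0 → posterior Beta(17/4, 24/5)
obs 6: x=1 → posterior Beta(21/4, 24/5)
obs 7: x=1 → posterior Beta(25/4, 24/5)
obs 8: x=1 → posterior Beta(29/4, 24/5)
obs 9: x=0 → posterior Beta(29/4, 29/5)
obs 10: x=0 → posterior Beta(29/4, 34/5)
obs 11: x=1 → posterior Beta(33/4, 34/5)
obs 12: x=1 → posterior Beta(37/4, 34/5)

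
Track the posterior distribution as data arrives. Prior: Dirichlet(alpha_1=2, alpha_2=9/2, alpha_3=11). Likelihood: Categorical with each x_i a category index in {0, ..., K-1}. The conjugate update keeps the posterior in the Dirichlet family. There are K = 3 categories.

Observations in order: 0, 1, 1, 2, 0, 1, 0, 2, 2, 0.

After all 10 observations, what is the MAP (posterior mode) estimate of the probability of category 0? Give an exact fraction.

10/49

obs 1: x=0 → posterior Dirichlet(3, 9/2, 11)
obs 2: x=1 → posterior Dirichlet(3, 11/2, 11)
obs 3: x=1 → posterior Dirichlet(3, 13/2, 11)
obs 4: x=2 → posterior Dirichlet(3, 13/2, 12)
obs 5: x=0 → posterior Dirichlet(4, 13/2, 12)
obs 6: x=1 → posterior Dirichlet(4, 15/2, 12)
obs 7: x=0 → posterior Dirichlet(5, 15/2, 12)
obs 8: x=2 → posterior Dirichlet(5, 15/2, 13)
obs 9: x=2 → posterior Dirichlet(5, 15/2, 14)
obs 10: x=0 → posterior Dirichlet(6, 15/2, 14)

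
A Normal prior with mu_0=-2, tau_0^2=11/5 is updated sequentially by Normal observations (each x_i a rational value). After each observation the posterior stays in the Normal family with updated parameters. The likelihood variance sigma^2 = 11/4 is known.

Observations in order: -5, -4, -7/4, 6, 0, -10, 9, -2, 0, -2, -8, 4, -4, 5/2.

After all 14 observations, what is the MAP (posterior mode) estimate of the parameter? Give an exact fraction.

-71/61

obs 1: x=-5 → posterior Normal(-10/3, 11/9)
obs 2: x=-4 → posterior Normal(-46/13, 11/13)
obs 3: x=-7/4 → posterior Normal(-53/17, 11/17)
obs 4: x=6 → posterior Normal(-29/21, 11/21)
obs 5: x=0 → posterior Normal(-29/25, 11/25)
obs 6: x=-10 → posterior Normal(-69/29, 11/29)
obs 7: x=9 → posterior Normal(-1, 1/3)
obs 8: x=-2 → posterior Normal(-41/37, 11/37)
obs 9: x=0 → posterior Normal(-1, 11/41)
obs 10: x=-2 → posterior Normal(-49/45, 11/45)
obs 11: x=-8 → posterior Normal(-81/49, 11/49)
obs 12: x=4 → posterior Normal(-65/53, 11/53)
obs 13: x=-4 → posterior Normal(-27/19, 11/57)
obs 14: x=5/2 → posterior Normal(-71/61, 11/61)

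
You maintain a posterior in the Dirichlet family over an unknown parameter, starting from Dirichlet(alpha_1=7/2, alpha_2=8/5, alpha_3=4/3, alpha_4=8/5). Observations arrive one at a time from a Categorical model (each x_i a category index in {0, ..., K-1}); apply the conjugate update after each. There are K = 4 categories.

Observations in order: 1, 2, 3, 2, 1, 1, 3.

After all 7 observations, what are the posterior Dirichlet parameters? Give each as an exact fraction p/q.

obs 1: x=1 → posterior Dirichlet(7/2, 13/5, 4/3, 8/5)
obs 2: x=2 → posterior Dirichlet(7/2, 13/5, 7/3, 8/5)
obs 3: x=3 → posterior Dirichlet(7/2, 13/5, 7/3, 13/5)
obs 4: x=2 → posterior Dirichlet(7/2, 13/5, 10/3, 13/5)
obs 5: x=1 → posterior Dirichlet(7/2, 18/5, 10/3, 13/5)
obs 6: x=1 → posterior Dirichlet(7/2, 23/5, 10/3, 13/5)
obs 7: x=3 → posterior Dirichlet(7/2, 23/5, 10/3, 18/5)

alpha_1=7/2, alpha_2=23/5, alpha_3=10/3, alpha_4=18/5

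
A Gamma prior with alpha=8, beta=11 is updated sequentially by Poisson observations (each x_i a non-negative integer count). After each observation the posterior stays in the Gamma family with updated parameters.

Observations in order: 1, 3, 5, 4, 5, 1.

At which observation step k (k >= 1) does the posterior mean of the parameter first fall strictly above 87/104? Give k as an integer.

k = 2

obs 1: x=1 → posterior Gamma(9, 12)
obs 2: x=3 → posterior Gamma(12, 13)
obs 3: x=5 → posterior Gamma(17, 14)
obs 4: x=4 → posterior Gamma(21, 15)
obs 5: x=5 → posterior Gamma(26, 16)
obs 6: x=1 → posterior Gamma(27, 17)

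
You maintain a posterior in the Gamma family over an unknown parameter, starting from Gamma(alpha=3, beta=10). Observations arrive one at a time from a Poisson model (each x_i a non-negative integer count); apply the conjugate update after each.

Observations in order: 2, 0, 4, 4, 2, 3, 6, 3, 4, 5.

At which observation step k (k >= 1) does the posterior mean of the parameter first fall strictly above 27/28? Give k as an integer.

obs 1: x=2 → posterior Gamma(5, 11)
obs 2: x=0 → posterior Gamma(5, 12)
obs 3: x=4 → posterior Gamma(9, 13)
obs 4: x=4 → posterior Gamma(13, 14)
obs 5: x=2 → posterior Gamma(15, 15)
obs 6: x=3 → posterior Gamma(18, 16)
obs 7: x=6 → posterior Gamma(24, 17)
obs 8: x=3 → posterior Gamma(27, 18)
obs 9: x=4 → posterior Gamma(31, 19)
obs 10: x=5 → posterior Gamma(36, 20)

k = 5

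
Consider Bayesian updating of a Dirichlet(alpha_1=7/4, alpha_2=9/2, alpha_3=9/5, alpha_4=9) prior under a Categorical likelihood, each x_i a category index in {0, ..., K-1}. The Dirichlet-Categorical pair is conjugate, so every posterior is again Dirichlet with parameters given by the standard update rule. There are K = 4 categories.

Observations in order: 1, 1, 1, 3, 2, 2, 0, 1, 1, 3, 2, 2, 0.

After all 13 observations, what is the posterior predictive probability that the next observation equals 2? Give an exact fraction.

116/601

obs 1: x=1 → posterior Dirichlet(7/4, 11/2, 9/5, 9)
obs 2: x=1 → posterior Dirichlet(7/4, 13/2, 9/5, 9)
obs 3: x=1 → posterior Dirichlet(7/4, 15/2, 9/5, 9)
obs 4: x=3 → posterior Dirichlet(7/4, 15/2, 9/5, 10)
obs 5: x=2 → posterior Dirichlet(7/4, 15/2, 14/5, 10)
obs 6: x=2 → posterior Dirichlet(7/4, 15/2, 19/5, 10)
obs 7: x=0 → posterior Dirichlet(11/4, 15/2, 19/5, 10)
obs 8: x=1 → posterior Dirichlet(11/4, 17/2, 19/5, 10)
obs 9: x=1 → posterior Dirichlet(11/4, 19/2, 19/5, 10)
obs 10: x=3 → posterior Dirichlet(11/4, 19/2, 19/5, 11)
obs 11: x=2 → posterior Dirichlet(11/4, 19/2, 24/5, 11)
obs 12: x=2 → posterior Dirichlet(11/4, 19/2, 29/5, 11)
obs 13: x=0 → posterior Dirichlet(15/4, 19/2, 29/5, 11)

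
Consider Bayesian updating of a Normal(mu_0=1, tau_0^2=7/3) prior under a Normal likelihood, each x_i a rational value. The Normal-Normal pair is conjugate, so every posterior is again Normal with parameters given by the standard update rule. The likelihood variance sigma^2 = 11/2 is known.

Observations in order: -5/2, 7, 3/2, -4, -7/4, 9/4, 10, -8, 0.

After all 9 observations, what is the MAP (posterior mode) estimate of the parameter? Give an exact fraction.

32/53

obs 1: x=-5/2 → posterior Normal(-2/47, 77/47)
obs 2: x=7 → posterior Normal(96/61, 77/61)
obs 3: x=3/2 → posterior Normal(39/25, 77/75)
obs 4: x=-4 → posterior Normal(61/89, 77/89)
obs 5: x=-7/4 → posterior Normal(73/206, 77/103)
obs 6: x=9/4 → posterior Normal(68/117, 77/117)
obs 7: x=10 → posterior Normal(208/131, 77/131)
obs 8: x=-8 → posterior Normal(96/145, 77/145)
obs 9: x=0 → posterior Normal(32/53, 77/159)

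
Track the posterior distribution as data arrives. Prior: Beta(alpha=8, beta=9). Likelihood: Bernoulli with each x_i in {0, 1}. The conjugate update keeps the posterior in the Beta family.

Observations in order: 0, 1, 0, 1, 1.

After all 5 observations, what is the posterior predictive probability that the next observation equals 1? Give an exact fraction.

1/2

obs 1: x=0 → posterior Beta(8, 10)
obs 2: x=1 → posterior Beta(9, 10)
obs 3: x=0 → posterior Beta(9, 11)
obs 4: x=1 → posterior Beta(10, 11)
obs 5: x=1 → posterior Beta(11, 11)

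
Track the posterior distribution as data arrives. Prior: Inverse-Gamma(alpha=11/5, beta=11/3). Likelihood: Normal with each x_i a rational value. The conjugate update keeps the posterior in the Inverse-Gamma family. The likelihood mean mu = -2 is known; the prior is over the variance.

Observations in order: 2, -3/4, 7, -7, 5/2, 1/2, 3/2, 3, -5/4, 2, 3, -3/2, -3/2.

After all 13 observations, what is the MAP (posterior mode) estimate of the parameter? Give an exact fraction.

28405/2328

obs 1: x=2 → posterior Inverse-Gamma(27/10, 35/3)
obs 2: x=-3/4 → posterior Inverse-Gamma(16/5, 1195/96)
obs 3: x=7 → posterior Inverse-Gamma(37/10, 5083/96)
obs 4: x=-7 → posterior Inverse-Gamma(21/5, 6283/96)
obs 5: x=5/2 → posterior Inverse-Gamma(47/10, 7255/96)
obs 6: x=1/2 → posterior Inverse-Gamma(26/5, 7555/96)
obs 7: x=3/2 → posterior Inverse-Gamma(57/10, 8143/96)
obs 8: x=3 → posterior Inverse-Gamma(31/5, 9343/96)
obs 9: x=-5/4 → posterior Inverse-Gamma(67/10, 4685/48)
obs 10: x=2 → posterior Inverse-Gamma(36/5, 5069/48)
obs 11: x=3 → posterior Inverse-Gamma(77/10, 5669/48)
obs 12: x=-3/2 → posterior Inverse-Gamma(41/5, 5675/48)
obs 13: x=-3/2 → posterior Inverse-Gamma(87/10, 5681/48)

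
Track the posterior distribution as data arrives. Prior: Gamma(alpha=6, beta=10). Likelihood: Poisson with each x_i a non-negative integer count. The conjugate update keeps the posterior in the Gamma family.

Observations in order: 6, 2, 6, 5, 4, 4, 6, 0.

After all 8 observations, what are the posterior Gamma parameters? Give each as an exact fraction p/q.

alpha=39, beta=18

obs 1: x=6 → posterior Gamma(12, 11)
obs 2: x=2 → posterior Gamma(14, 12)
obs 3: x=6 → posterior Gamma(20, 13)
obs 4: x=5 → posterior Gamma(25, 14)
obs 5: x=4 → posterior Gamma(29, 15)
obs 6: x=4 → posterior Gamma(33, 16)
obs 7: x=6 → posterior Gamma(39, 17)
obs 8: x=0 → posterior Gamma(39, 18)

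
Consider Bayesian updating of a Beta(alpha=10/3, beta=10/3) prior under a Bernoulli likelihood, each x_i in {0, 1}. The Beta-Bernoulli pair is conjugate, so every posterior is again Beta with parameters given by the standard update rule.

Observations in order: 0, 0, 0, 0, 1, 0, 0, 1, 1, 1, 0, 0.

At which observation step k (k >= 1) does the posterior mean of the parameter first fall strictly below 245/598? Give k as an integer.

obs 1: x=0 → posterior Beta(10/3, 13/3)
obs 2: x=0 → posterior Beta(10/3, 16/3)
obs 3: x=0 → posterior Beta(10/3, 19/3)
obs 4: x=0 → posterior Beta(10/3, 22/3)
obs 5: x=1 → posterior Beta(13/3, 22/3)
obs 6: x=0 → posterior Beta(13/3, 25/3)
obs 7: x=0 → posterior Beta(13/3, 28/3)
obs 8: x=1 → posterior Beta(16/3, 28/3)
obs 9: x=1 → posterior Beta(19/3, 28/3)
obs 10: x=1 → posterior Beta(22/3, 28/3)
obs 11: x=0 → posterior Beta(22/3, 31/3)
obs 12: x=0 → posterior Beta(22/3, 34/3)

k = 2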